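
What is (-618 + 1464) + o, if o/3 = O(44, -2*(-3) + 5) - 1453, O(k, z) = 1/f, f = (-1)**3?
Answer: -3516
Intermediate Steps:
f = -1
O(k, z) = -1 (O(k, z) = 1/(-1) = -1)
o = -4362 (o = 3*(-1 - 1453) = 3*(-1454) = -4362)
(-618 + 1464) + o = (-618 + 1464) - 4362 = 846 - 4362 = -3516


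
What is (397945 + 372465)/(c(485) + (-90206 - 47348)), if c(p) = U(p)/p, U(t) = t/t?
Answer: -373648850/66713689 ≈ -5.6008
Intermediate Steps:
U(t) = 1
c(p) = 1/p
(397945 + 372465)/(c(485) + (-90206 - 47348)) = (397945 + 372465)/(1/485 + (-90206 - 47348)) = 770410/(1/485 - 137554) = 770410/(-66713689/485) = 770410*(-485/66713689) = -373648850/66713689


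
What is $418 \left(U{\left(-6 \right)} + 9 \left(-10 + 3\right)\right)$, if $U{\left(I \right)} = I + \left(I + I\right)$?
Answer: $-33858$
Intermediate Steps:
$U{\left(I \right)} = 3 I$ ($U{\left(I \right)} = I + 2 I = 3 I$)
$418 \left(U{\left(-6 \right)} + 9 \left(-10 + 3\right)\right) = 418 \left(3 \left(-6\right) + 9 \left(-10 + 3\right)\right) = 418 \left(-18 + 9 \left(-7\right)\right) = 418 \left(-18 - 63\right) = 418 \left(-81\right) = -33858$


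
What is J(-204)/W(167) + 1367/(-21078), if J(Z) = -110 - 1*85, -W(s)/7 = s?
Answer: 2512187/24640182 ≈ 0.10195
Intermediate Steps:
W(s) = -7*s
J(Z) = -195 (J(Z) = -110 - 85 = -195)
J(-204)/W(167) + 1367/(-21078) = -195/((-7*167)) + 1367/(-21078) = -195/(-1169) + 1367*(-1/21078) = -195*(-1/1169) - 1367/21078 = 195/1169 - 1367/21078 = 2512187/24640182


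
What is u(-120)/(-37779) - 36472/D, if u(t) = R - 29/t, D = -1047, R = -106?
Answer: 1124886871/32289480 ≈ 34.838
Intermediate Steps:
u(t) = -106 - 29/t
u(-120)/(-37779) - 36472/D = (-106 - 29/(-120))/(-37779) - 36472/(-1047) = (-106 - 29*(-1/120))*(-1/37779) - 36472*(-1/1047) = (-106 + 29/120)*(-1/37779) + 36472/1047 = -12691/120*(-1/37779) + 36472/1047 = 259/92520 + 36472/1047 = 1124886871/32289480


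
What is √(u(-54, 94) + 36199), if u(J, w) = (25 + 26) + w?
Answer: 2*√9086 ≈ 190.64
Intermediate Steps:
u(J, w) = 51 + w
√(u(-54, 94) + 36199) = √((51 + 94) + 36199) = √(145 + 36199) = √36344 = 2*√9086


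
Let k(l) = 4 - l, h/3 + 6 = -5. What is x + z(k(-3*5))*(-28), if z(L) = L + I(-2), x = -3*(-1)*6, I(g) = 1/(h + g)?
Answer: -2566/5 ≈ -513.20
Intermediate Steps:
h = -33 (h = -18 + 3*(-5) = -18 - 15 = -33)
I(g) = 1/(-33 + g)
x = 18 (x = 3*6 = 18)
z(L) = -1/35 + L (z(L) = L + 1/(-33 - 2) = L + 1/(-35) = L - 1/35 = -1/35 + L)
x + z(k(-3*5))*(-28) = 18 + (-1/35 + (4 - (-3)*5))*(-28) = 18 + (-1/35 + (4 - 1*(-15)))*(-28) = 18 + (-1/35 + (4 + 15))*(-28) = 18 + (-1/35 + 19)*(-28) = 18 + (664/35)*(-28) = 18 - 2656/5 = -2566/5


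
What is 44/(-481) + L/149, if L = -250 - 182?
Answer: -214348/71669 ≈ -2.9908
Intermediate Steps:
L = -432
44/(-481) + L/149 = 44/(-481) - 432/149 = 44*(-1/481) - 432*1/149 = -44/481 - 432/149 = -214348/71669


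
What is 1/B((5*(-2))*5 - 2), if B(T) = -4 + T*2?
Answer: -1/108 ≈ -0.0092593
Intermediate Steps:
B(T) = -4 + 2*T
1/B((5*(-2))*5 - 2) = 1/(-4 + 2*((5*(-2))*5 - 2)) = 1/(-4 + 2*(-10*5 - 2)) = 1/(-4 + 2*(-50 - 2)) = 1/(-4 + 2*(-52)) = 1/(-4 - 104) = 1/(-108) = -1/108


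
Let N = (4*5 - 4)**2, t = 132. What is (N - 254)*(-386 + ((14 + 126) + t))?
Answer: -228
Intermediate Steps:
N = 256 (N = (20 - 4)**2 = 16**2 = 256)
(N - 254)*(-386 + ((14 + 126) + t)) = (256 - 254)*(-386 + ((14 + 126) + 132)) = 2*(-386 + (140 + 132)) = 2*(-386 + 272) = 2*(-114) = -228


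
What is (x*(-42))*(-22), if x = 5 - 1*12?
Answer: -6468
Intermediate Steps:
x = -7 (x = 5 - 12 = -7)
(x*(-42))*(-22) = -7*(-42)*(-22) = 294*(-22) = -6468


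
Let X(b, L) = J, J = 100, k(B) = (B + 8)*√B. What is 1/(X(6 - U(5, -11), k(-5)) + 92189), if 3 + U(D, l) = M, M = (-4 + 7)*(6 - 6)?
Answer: 1/92289 ≈ 1.0836e-5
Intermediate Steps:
M = 0 (M = 3*0 = 0)
U(D, l) = -3 (U(D, l) = -3 + 0 = -3)
k(B) = √B*(8 + B) (k(B) = (8 + B)*√B = √B*(8 + B))
X(b, L) = 100
1/(X(6 - U(5, -11), k(-5)) + 92189) = 1/(100 + 92189) = 1/92289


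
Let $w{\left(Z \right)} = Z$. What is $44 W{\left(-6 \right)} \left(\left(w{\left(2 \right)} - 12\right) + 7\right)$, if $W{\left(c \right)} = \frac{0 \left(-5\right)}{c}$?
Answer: $0$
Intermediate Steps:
$W{\left(c \right)} = 0$ ($W{\left(c \right)} = \frac{0}{c} = 0$)
$44 W{\left(-6 \right)} \left(\left(w{\left(2 \right)} - 12\right) + 7\right) = 44 \cdot 0 \left(\left(2 - 12\right) + 7\right) = 0 \left(-10 + 7\right) = 0 \left(-3\right) = 0$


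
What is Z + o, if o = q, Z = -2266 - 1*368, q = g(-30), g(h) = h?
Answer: -2664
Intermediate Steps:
q = -30
Z = -2634 (Z = -2266 - 368 = -2634)
o = -30
Z + o = -2634 - 30 = -2664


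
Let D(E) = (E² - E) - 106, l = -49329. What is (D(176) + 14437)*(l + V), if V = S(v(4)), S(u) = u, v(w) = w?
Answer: -2226086575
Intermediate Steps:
D(E) = -106 + E² - E
V = 4
(D(176) + 14437)*(l + V) = ((-106 + 176² - 1*176) + 14437)*(-49329 + 4) = ((-106 + 30976 - 176) + 14437)*(-49325) = (30694 + 14437)*(-49325) = 45131*(-49325) = -2226086575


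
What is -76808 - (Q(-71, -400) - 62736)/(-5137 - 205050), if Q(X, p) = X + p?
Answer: -16144106303/210187 ≈ -76808.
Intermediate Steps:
-76808 - (Q(-71, -400) - 62736)/(-5137 - 205050) = -76808 - ((-71 - 400) - 62736)/(-5137 - 205050) = -76808 - (-471 - 62736)/(-210187) = -76808 - (-63207)*(-1)/210187 = -76808 - 1*63207/210187 = -76808 - 63207/210187 = -16144106303/210187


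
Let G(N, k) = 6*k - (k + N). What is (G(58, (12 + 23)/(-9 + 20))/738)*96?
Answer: -7408/1353 ≈ -5.4752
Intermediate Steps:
G(N, k) = -N + 5*k (G(N, k) = 6*k - (N + k) = 6*k + (-N - k) = -N + 5*k)
(G(58, (12 + 23)/(-9 + 20))/738)*96 = ((-1*58 + 5*((12 + 23)/(-9 + 20)))/738)*96 = ((-58 + 5*(35/11))*(1/738))*96 = ((-58 + 175/11)*(1/738))*96 = -463/11*1/738*96 = -463/8118*96 = -7408/1353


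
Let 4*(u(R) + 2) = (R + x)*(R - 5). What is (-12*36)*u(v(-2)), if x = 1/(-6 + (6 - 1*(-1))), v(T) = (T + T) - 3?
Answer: -6912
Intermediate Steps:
v(T) = -3 + 2*T (v(T) = 2*T - 3 = -3 + 2*T)
x = 1 (x = 1/(-6 + (6 + 1)) = 1/(-6 + 7) = 1/1 = 1)
u(R) = -2 + (1 + R)*(-5 + R)/4 (u(R) = -2 + ((R + 1)*(R - 5))/4 = -2 + ((1 + R)*(-5 + R))/4 = -2 + (1 + R)*(-5 + R)/4)
(-12*36)*u(v(-2)) = (-12*36)*(-13/4 - (-3 + 2*(-2)) + (-3 + 2*(-2))²/4) = -432*(-13/4 - (-3 - 4) + (-3 - 4)²/4) = -432*(-13/4 - 1*(-7) + (¼)*(-7)²) = -432*(-13/4 + 7 + (¼)*49) = -432*(-13/4 + 7 + 49/4) = -432*16 = -6912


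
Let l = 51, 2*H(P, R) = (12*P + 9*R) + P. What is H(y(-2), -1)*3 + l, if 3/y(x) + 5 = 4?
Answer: -21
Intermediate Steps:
y(x) = -3 (y(x) = 3/(-5 + 4) = 3/(-1) = 3*(-1) = -3)
H(P, R) = 9*R/2 + 13*P/2 (H(P, R) = ((12*P + 9*R) + P)/2 = ((9*R + 12*P) + P)/2 = (9*R + 13*P)/2 = 9*R/2 + 13*P/2)
H(y(-2), -1)*3 + l = ((9/2)*(-1) + (13/2)*(-3))*3 + 51 = (-9/2 - 39/2)*3 + 51 = -24*3 + 51 = -72 + 51 = -21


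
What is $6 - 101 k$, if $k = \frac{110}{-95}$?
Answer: $\frac{2336}{19} \approx 122.95$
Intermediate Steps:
$k = - \frac{22}{19}$ ($k = 110 \left(- \frac{1}{95}\right) = - \frac{22}{19} \approx -1.1579$)
$6 - 101 k = 6 - - \frac{2222}{19} = 6 + \frac{2222}{19} = \frac{2336}{19}$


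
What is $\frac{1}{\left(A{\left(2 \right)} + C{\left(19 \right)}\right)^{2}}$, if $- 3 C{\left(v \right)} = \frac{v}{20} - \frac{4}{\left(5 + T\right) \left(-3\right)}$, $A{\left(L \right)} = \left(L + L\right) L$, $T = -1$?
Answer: $\frac{32400}{1857769} \approx 0.01744$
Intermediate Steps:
$A{\left(L \right)} = 2 L^{2}$ ($A{\left(L \right)} = 2 L L = 2 L^{2}$)
$C{\left(v \right)} = - \frac{1}{9} - \frac{v}{60}$ ($C{\left(v \right)} = - \frac{\frac{v}{20} - \frac{4}{\left(5 - 1\right) \left(-3\right)}}{3} = - \frac{v \frac{1}{20} - \frac{4}{4 \left(-3\right)}}{3} = - \frac{\frac{v}{20} - \frac{4}{-12}}{3} = - \frac{\frac{v}{20} - - \frac{1}{3}}{3} = - \frac{\frac{v}{20} + \frac{1}{3}}{3} = - \frac{\frac{1}{3} + \frac{v}{20}}{3} = - \frac{1}{9} - \frac{v}{60}$)
$\frac{1}{\left(A{\left(2 \right)} + C{\left(19 \right)}\right)^{2}} = \frac{1}{\left(2 \cdot 2^{2} - \frac{77}{180}\right)^{2}} = \frac{1}{\left(2 \cdot 4 - \frac{77}{180}\right)^{2}} = \frac{1}{\left(8 - \frac{77}{180}\right)^{2}} = \frac{1}{\left(\frac{1363}{180}\right)^{2}} = \frac{1}{\frac{1857769}{32400}} = \frac{32400}{1857769}$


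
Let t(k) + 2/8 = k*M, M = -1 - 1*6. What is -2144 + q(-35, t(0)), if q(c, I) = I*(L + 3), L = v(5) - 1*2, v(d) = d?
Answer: -4291/2 ≈ -2145.5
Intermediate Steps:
M = -7 (M = -1 - 6 = -7)
L = 3 (L = 5 - 1*2 = 5 - 2 = 3)
t(k) = -¼ - 7*k (t(k) = -¼ + k*(-7) = -¼ - 7*k)
q(c, I) = 6*I (q(c, I) = I*(3 + 3) = I*6 = 6*I)
-2144 + q(-35, t(0)) = -2144 + 6*(-¼ - 7*0) = -2144 + 6*(-¼ + 0) = -2144 + 6*(-¼) = -2144 - 3/2 = -4291/2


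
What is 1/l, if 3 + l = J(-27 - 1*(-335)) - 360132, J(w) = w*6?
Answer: -1/358287 ≈ -2.7911e-6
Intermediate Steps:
J(w) = 6*w
l = -358287 (l = -3 + (6*(-27 - 1*(-335)) - 360132) = -3 + (6*(-27 + 335) - 360132) = -3 + (6*308 - 360132) = -3 + (1848 - 360132) = -3 - 358284 = -358287)
1/l = 1/(-358287) = -1/358287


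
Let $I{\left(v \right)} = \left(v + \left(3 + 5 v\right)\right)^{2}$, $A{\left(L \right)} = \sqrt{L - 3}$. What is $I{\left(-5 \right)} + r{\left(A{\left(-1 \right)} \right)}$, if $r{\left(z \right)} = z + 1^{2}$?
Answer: $730 + 2 i \approx 730.0 + 2.0 i$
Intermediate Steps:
$A{\left(L \right)} = \sqrt{-3 + L}$
$I{\left(v \right)} = \left(3 + 6 v\right)^{2}$
$r{\left(z \right)} = 1 + z$ ($r{\left(z \right)} = z + 1 = 1 + z$)
$I{\left(-5 \right)} + r{\left(A{\left(-1 \right)} \right)} = 9 \left(1 + 2 \left(-5\right)\right)^{2} + \left(1 + \sqrt{-3 - 1}\right) = 9 \left(1 - 10\right)^{2} + \left(1 + \sqrt{-4}\right) = 9 \left(-9\right)^{2} + \left(1 + 2 i\right) = 9 \cdot 81 + \left(1 + 2 i\right) = 729 + \left(1 + 2 i\right) = 730 + 2 i$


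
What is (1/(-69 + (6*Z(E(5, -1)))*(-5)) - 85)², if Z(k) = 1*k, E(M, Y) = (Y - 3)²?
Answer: 2177715556/301401 ≈ 7225.3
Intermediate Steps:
E(M, Y) = (-3 + Y)²
Z(k) = k
(1/(-69 + (6*Z(E(5, -1)))*(-5)) - 85)² = (1/(-69 + (6*(-3 - 1)²)*(-5)) - 85)² = (1/(-69 + (6*(-4)²)*(-5)) - 85)² = (1/(-69 + (6*16)*(-5)) - 85)² = (1/(-69 + 96*(-5)) - 85)² = (1/(-69 - 480) - 85)² = (1/(-549) - 85)² = (-1/549 - 85)² = (-46666/549)² = 2177715556/301401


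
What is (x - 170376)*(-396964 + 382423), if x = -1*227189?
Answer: 5780992665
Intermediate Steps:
x = -227189
(x - 170376)*(-396964 + 382423) = (-227189 - 170376)*(-396964 + 382423) = -397565*(-14541) = 5780992665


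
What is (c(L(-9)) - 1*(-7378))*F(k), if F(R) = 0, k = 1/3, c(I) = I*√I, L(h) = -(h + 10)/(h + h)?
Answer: 0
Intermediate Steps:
L(h) = -(10 + h)/(2*h)
c(I) = I^(3/2)
k = ⅓ ≈ 0.33333
(c(L(-9)) - 1*(-7378))*F(k) = (((½)*(-10 - 1*(-9))/(-9))^(3/2) - 1*(-7378))*0 = (((½)*(-⅑)*(-10 + 9))^(3/2) + 7378)*0 = (((½)*(-⅑)*(-1))^(3/2) + 7378)*0 = ((1/18)^(3/2) + 7378)*0 = (√2/108 + 7378)*0 = (7378 + √2/108)*0 = 0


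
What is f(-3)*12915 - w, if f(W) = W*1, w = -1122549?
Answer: 1083804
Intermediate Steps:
f(W) = W
f(-3)*12915 - w = -3*12915 - 1*(-1122549) = -38745 + 1122549 = 1083804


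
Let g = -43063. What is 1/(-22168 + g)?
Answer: -1/65231 ≈ -1.5330e-5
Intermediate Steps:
1/(-22168 + g) = 1/(-22168 - 43063) = 1/(-65231) = -1/65231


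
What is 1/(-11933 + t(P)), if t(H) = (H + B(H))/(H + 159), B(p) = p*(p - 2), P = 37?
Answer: -49/584384 ≈ -8.3849e-5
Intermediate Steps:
B(p) = p*(-2 + p)
t(H) = (H + H*(-2 + H))/(159 + H) (t(H) = (H + H*(-2 + H))/(H + 159) = (H + H*(-2 + H))/(159 + H))
1/(-11933 + t(P)) = 1/(-11933 + 37*(-1 + 37)/(159 + 37)) = 1/(-11933 + 37*36/196) = 1/(-11933 + 37*(1/196)*36) = 1/(-11933 + 333/49) = 1/(-584384/49) = -49/584384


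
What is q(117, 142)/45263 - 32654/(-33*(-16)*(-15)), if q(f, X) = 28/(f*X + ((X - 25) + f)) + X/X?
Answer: 86464517207/20971253160 ≈ 4.1230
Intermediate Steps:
q(f, X) = 1 + 28/(-25 + X + f + X*f) (q(f, X) = 28/(X*f + ((-25 + X) + f)) + 1 = 28/(X*f + (-25 + X + f)) + 1 = 28/(-25 + X + f + X*f) + 1 = 1 + 28/(-25 + X + f + X*f))
q(117, 142)/45263 - 32654/(-33*(-16)*(-15)) = ((3 + 142 + 117 + 142*117)/(-25 + 142 + 117 + 142*117))/45263 - 32654/(-33*(-16)*(-15)) = ((3 + 142 + 117 + 16614)/(-25 + 142 + 117 + 16614))*(1/45263) - 32654/(528*(-15)) = (16876/16848)*(1/45263) - 32654/(-7920) = ((1/16848)*16876)*(1/45263) - 32654*(-1/7920) = (4219/4212)*(1/45263) + 16327/3960 = 4219/190647756 + 16327/3960 = 86464517207/20971253160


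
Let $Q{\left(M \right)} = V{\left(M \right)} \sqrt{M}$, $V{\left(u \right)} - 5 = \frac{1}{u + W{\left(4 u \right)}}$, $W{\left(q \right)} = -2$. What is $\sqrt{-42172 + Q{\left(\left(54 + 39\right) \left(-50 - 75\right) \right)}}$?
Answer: $\frac{\sqrt{-5701111604188 + 3379620090 i \sqrt{465}}}{11627} \approx 1.3125 + 205.36 i$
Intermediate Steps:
$V{\left(u \right)} = 5 + \frac{1}{-2 + u}$ ($V{\left(u \right)} = 5 + \frac{1}{u - 2} = 5 + \frac{1}{-2 + u}$)
$Q{\left(M \right)} = \frac{\sqrt{M} \left(-9 + 5 M\right)}{-2 + M}$ ($Q{\left(M \right)} = \frac{-9 + 5 M}{-2 + M} \sqrt{M} = \frac{\sqrt{M} \left(-9 + 5 M\right)}{-2 + M}$)
$\sqrt{-42172 + Q{\left(\left(54 + 39\right) \left(-50 - 75\right) \right)}} = \sqrt{-42172 + \frac{\sqrt{\left(54 + 39\right) \left(-50 - 75\right)} \left(-9 + 5 \left(54 + 39\right) \left(-50 - 75\right)\right)}{-2 + \left(54 + 39\right) \left(-50 - 75\right)}} = \sqrt{-42172 + \frac{\sqrt{93 \left(-125\right)} \left(-9 + 5 \cdot 93 \left(-125\right)\right)}{-2 + 93 \left(-125\right)}} = \sqrt{-42172 + \frac{\sqrt{-11625} \left(-9 + 5 \left(-11625\right)\right)}{-2 - 11625}} = \sqrt{-42172 + \frac{5 i \sqrt{465} \left(-9 - 58125\right)}{-11627}} = \sqrt{-42172 + 5 i \sqrt{465} \left(- \frac{1}{11627}\right) \left(-58134\right)} = \sqrt{-42172 + \frac{290670 i \sqrt{465}}{11627}}$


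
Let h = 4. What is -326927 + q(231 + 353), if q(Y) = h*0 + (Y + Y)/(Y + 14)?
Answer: -97750589/299 ≈ -3.2693e+5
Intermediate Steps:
q(Y) = 2*Y/(14 + Y) (q(Y) = 4*0 + (Y + Y)/(Y + 14) = 0 + (2*Y)/(14 + Y) = 0 + 2*Y/(14 + Y) = 2*Y/(14 + Y))
-326927 + q(231 + 353) = -326927 + 2*(231 + 353)/(14 + (231 + 353)) = -326927 + 2*584/(14 + 584) = -326927 + 2*584/598 = -326927 + 2*584*(1/598) = -326927 + 584/299 = -97750589/299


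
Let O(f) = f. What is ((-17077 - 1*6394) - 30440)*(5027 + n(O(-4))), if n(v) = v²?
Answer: -271873173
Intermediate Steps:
((-17077 - 1*6394) - 30440)*(5027 + n(O(-4))) = ((-17077 - 1*6394) - 30440)*(5027 + (-4)²) = ((-17077 - 6394) - 30440)*(5027 + 16) = (-23471 - 30440)*5043 = -53911*5043 = -271873173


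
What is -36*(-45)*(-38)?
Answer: -61560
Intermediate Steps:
-36*(-45)*(-38) = 1620*(-38) = -61560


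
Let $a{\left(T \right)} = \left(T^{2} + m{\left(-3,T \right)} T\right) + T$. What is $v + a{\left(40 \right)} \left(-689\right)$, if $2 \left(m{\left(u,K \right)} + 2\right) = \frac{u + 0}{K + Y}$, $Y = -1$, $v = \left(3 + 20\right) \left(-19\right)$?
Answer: $-1074217$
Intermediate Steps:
$v = -437$ ($v = 23 \left(-19\right) = -437$)
$m{\left(u,K \right)} = -2 + \frac{u}{2 \left(-1 + K\right)}$ ($m{\left(u,K \right)} = -2 + \frac{\left(u + 0\right) \frac{1}{K - 1}}{2} = -2 + \frac{u \frac{1}{-1 + K}}{2} = -2 + \frac{u}{2 \left(-1 + K\right)}$)
$a{\left(T \right)} = T + T^{2} + \frac{T \left(1 - 4 T\right)}{2 \left(-1 + T\right)}$ ($a{\left(T \right)} = \left(T^{2} + \frac{4 - 3 - 4 T}{2 \left(-1 + T\right)} T\right) + T = \left(T^{2} + \frac{1 - 4 T}{2 \left(-1 + T\right)} T\right) + T = \left(T^{2} + \frac{T \left(1 - 4 T\right)}{2 \left(-1 + T\right)}\right) + T = T + T^{2} + \frac{T \left(1 - 4 T\right)}{2 \left(-1 + T\right)}$)
$v + a{\left(40 \right)} \left(-689\right) = -437 + \frac{1}{2} \cdot 40 \frac{1}{-1 + 40} \left(-1 - 160 + 2 \cdot 40^{2}\right) \left(-689\right) = -437 + \frac{1}{2} \cdot 40 \cdot \frac{1}{39} \left(-1 - 160 + 2 \cdot 1600\right) \left(-689\right) = -437 + \frac{1}{2} \cdot 40 \cdot \frac{1}{39} \left(-1 - 160 + 3200\right) \left(-689\right) = -437 + \frac{1}{2} \cdot 40 \cdot \frac{1}{39} \cdot 3039 \left(-689\right) = -437 + \frac{20260}{13} \left(-689\right) = -437 - 1073780 = -1074217$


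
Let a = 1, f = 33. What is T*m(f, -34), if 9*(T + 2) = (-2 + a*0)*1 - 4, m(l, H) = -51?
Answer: 136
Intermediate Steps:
T = -8/3 (T = -2 + ((-2 + 1*0)*1 - 4)/9 = -2 + ((-2 + 0)*1 - 4)/9 = -2 + (-2*1 - 4)/9 = -2 + (-2 - 4)/9 = -2 + (⅑)*(-6) = -2 - ⅔ = -8/3 ≈ -2.6667)
T*m(f, -34) = -8/3*(-51) = 136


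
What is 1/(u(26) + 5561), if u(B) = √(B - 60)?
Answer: 5561/30924755 - I*√34/30924755 ≈ 0.00017982 - 1.8855e-7*I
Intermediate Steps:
u(B) = √(-60 + B)
1/(u(26) + 5561) = 1/(√(-60 + 26) + 5561) = 1/(√(-34) + 5561) = 1/(I*√34 + 5561) = 1/(5561 + I*√34)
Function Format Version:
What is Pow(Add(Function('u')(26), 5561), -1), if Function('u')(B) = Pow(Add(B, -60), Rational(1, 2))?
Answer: Add(Rational(5561, 30924755), Mul(Rational(-1, 30924755), I, Pow(34, Rational(1, 2)))) ≈ Add(0.00017982, Mul(-1.8855e-7, I))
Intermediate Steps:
Function('u')(B) = Pow(Add(-60, B), Rational(1, 2))
Pow(Add(Function('u')(26), 5561), -1) = Pow(Add(Pow(Add(-60, 26), Rational(1, 2)), 5561), -1) = Pow(Add(Pow(-34, Rational(1, 2)), 5561), -1) = Pow(Add(Mul(I, Pow(34, Rational(1, 2))), 5561), -1) = Pow(Add(5561, Mul(I, Pow(34, Rational(1, 2)))), -1)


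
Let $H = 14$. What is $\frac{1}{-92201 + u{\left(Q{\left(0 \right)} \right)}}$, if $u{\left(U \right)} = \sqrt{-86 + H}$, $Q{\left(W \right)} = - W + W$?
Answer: $- \frac{92201}{8501024473} - \frac{6 i \sqrt{2}}{8501024473} \approx -1.0846 \cdot 10^{-5} - 9.9815 \cdot 10^{-10} i$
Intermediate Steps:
$Q{\left(W \right)} = 0$
$u{\left(U \right)} = 6 i \sqrt{2}$ ($u{\left(U \right)} = \sqrt{-86 + 14} = \sqrt{-72} = 6 i \sqrt{2}$)
$\frac{1}{-92201 + u{\left(Q{\left(0 \right)} \right)}} = \frac{1}{-92201 + 6 i \sqrt{2}}$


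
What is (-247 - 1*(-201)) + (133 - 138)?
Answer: -51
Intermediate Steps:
(-247 - 1*(-201)) + (133 - 138) = (-247 + 201) - 5 = -46 - 5 = -51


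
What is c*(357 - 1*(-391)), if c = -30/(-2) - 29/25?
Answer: 258808/25 ≈ 10352.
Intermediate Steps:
c = 346/25 (c = -30*(-½) - 29*1/25 = 15 - 29/25 = 346/25 ≈ 13.840)
c*(357 - 1*(-391)) = 346*(357 - 1*(-391))/25 = 346*(357 + 391)/25 = (346/25)*748 = 258808/25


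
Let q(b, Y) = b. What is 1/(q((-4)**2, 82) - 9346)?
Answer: -1/9330 ≈ -0.00010718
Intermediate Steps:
1/(q((-4)**2, 82) - 9346) = 1/((-4)**2 - 9346) = 1/(16 - 9346) = 1/(-9330) = -1/9330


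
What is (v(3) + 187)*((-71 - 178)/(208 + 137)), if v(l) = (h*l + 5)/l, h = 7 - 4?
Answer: -415/3 ≈ -138.33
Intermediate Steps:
h = 3
v(l) = (5 + 3*l)/l (v(l) = (3*l + 5)/l = (5 + 3*l)/l)
(v(3) + 187)*((-71 - 178)/(208 + 137)) = ((3 + 5/3) + 187)*((-71 - 178)/(208 + 137)) = ((3 + 5*(⅓)) + 187)*(-249/345) = ((3 + 5/3) + 187)*(-249*1/345) = (14/3 + 187)*(-83/115) = (575/3)*(-83/115) = -415/3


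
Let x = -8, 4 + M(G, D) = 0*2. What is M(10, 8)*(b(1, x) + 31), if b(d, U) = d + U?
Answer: -96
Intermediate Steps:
M(G, D) = -4 (M(G, D) = -4 + 0*2 = -4 + 0 = -4)
b(d, U) = U + d
M(10, 8)*(b(1, x) + 31) = -4*((-8 + 1) + 31) = -4*(-7 + 31) = -4*24 = -96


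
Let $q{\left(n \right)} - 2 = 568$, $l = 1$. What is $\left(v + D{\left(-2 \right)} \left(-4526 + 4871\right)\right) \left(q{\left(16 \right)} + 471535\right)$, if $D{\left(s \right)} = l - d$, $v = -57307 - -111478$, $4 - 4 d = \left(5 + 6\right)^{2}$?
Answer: $\frac{122005623045}{4} \approx 3.0501 \cdot 10^{10}$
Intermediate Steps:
$d = - \frac{117}{4}$ ($d = 1 - \frac{\left(5 + 6\right)^{2}}{4} = 1 - \frac{11^{2}}{4} = 1 - \frac{121}{4} = - \frac{117}{4} \approx -29.25$)
$q{\left(n \right)} = 570$ ($q{\left(n \right)} = 2 + 568 = 570$)
$v = 54171$ ($v = -57307 + 111478 = 54171$)
$D{\left(s \right)} = \frac{121}{4}$ ($D{\left(s \right)} = 1 - - \frac{117}{4} = 1 + \frac{117}{4} = \frac{121}{4}$)
$\left(v + D{\left(-2 \right)} \left(-4526 + 4871\right)\right) \left(q{\left(16 \right)} + 471535\right) = \left(54171 + \frac{121 \left(-4526 + 4871\right)}{4}\right) \left(570 + 471535\right) = \left(54171 + \frac{121}{4} \cdot 345\right) 472105 = \left(54171 + \frac{41745}{4}\right) 472105 = \frac{258429}{4} \cdot 472105 = \frac{122005623045}{4}$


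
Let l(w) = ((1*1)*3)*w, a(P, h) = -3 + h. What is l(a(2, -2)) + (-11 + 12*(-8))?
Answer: -122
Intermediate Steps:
l(w) = 3*w (l(w) = (1*3)*w = 3*w)
l(a(2, -2)) + (-11 + 12*(-8)) = 3*(-3 - 2) + (-11 + 12*(-8)) = 3*(-5) + (-11 - 96) = -15 - 107 = -122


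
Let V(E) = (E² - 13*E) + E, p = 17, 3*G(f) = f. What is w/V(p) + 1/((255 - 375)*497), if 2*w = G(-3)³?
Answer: -5981/1013880 ≈ -0.0058991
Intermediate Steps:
G(f) = f/3
V(E) = E² - 12*E
w = -½ (w = ((⅓)*(-3))³/2 = (½)*(-1)³ = (½)*(-1) = -½ ≈ -0.50000)
w/V(p) + 1/((255 - 375)*497) = -1/(17*(-12 + 17))/2 + 1/((255 - 375)*497) = -1/(2*(17*5)) + (1/497)/(-120) = -½/85 - 1/120*1/497 = -½*1/85 - 1/59640 = -1/170 - 1/59640 = -5981/1013880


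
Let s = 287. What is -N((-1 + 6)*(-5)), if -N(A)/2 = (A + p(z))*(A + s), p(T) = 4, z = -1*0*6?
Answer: -11004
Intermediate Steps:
z = 0 (z = 0*6 = 0)
N(A) = -2*(4 + A)*(287 + A) (N(A) = -2*(A + 4)*(A + 287) = -2*(4 + A)*(287 + A))
-N((-1 + 6)*(-5)) = -(-2296 - 582*(-1 + 6)*(-5) - 2*25*(-1 + 6)**2) = -(-2296 - 2910*(-5) - 2*(5*(-5))**2) = -(-2296 - 582*(-25) - 2*(-25)**2) = -(-2296 + 14550 - 2*625) = -(-2296 + 14550 - 1250) = -1*11004 = -11004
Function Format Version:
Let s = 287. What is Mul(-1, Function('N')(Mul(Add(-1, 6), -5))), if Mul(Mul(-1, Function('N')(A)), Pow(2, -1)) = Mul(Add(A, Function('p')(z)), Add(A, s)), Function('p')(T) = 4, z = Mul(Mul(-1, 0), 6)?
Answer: -11004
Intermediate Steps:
z = 0 (z = Mul(0, 6) = 0)
Function('N')(A) = Mul(-2, Add(4, A), Add(287, A)) (Function('N')(A) = Mul(-2, Mul(Add(A, 4), Add(A, 287))) = Mul(-2, Mul(Add(4, A), Add(287, A))) = Mul(-2, Add(4, A), Add(287, A)))
Mul(-1, Function('N')(Mul(Add(-1, 6), -5))) = Mul(-1, Add(-2296, Mul(-582, Mul(Add(-1, 6), -5)), Mul(-2, Pow(Mul(Add(-1, 6), -5), 2)))) = Mul(-1, Add(-2296, Mul(-582, Mul(5, -5)), Mul(-2, Pow(Mul(5, -5), 2)))) = Mul(-1, Add(-2296, Mul(-582, -25), Mul(-2, Pow(-25, 2)))) = Mul(-1, Add(-2296, 14550, Mul(-2, 625))) = Mul(-1, Add(-2296, 14550, -1250)) = Mul(-1, 11004) = -11004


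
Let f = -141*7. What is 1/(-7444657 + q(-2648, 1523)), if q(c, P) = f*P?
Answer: -1/8947858 ≈ -1.1176e-7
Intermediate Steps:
f = -987
q(c, P) = -987*P
1/(-7444657 + q(-2648, 1523)) = 1/(-7444657 - 987*1523) = 1/(-7444657 - 1503201) = 1/(-8947858) = -1/8947858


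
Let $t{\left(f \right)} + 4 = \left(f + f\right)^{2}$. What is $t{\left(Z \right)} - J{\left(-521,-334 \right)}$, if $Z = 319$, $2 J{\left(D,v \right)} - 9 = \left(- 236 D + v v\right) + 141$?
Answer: $289709$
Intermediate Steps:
$J{\left(D,v \right)} = 75 + \frac{v^{2}}{2} - 118 D$ ($J{\left(D,v \right)} = \frac{9}{2} + \frac{\left(- 236 D + v v\right) + 141}{2} = \frac{9}{2} + \frac{\left(- 236 D + v^{2}\right) + 141}{2} = \frac{9}{2} + \frac{\left(v^{2} - 236 D\right) + 141}{2} = \frac{9}{2} + \frac{141 + v^{2} - 236 D}{2} = \frac{9}{2} + \left(\frac{141}{2} + \frac{v^{2}}{2} - 118 D\right) = 75 + \frac{v^{2}}{2} - 118 D$)
$t{\left(f \right)} = -4 + 4 f^{2}$ ($t{\left(f \right)} = -4 + \left(f + f\right)^{2} = -4 + \left(2 f\right)^{2} = -4 + 4 f^{2}$)
$t{\left(Z \right)} - J{\left(-521,-334 \right)} = \left(-4 + 4 \cdot 319^{2}\right) - \left(75 + \frac{\left(-334\right)^{2}}{2} - -61478\right) = \left(-4 + 4 \cdot 101761\right) - \left(75 + \frac{1}{2} \cdot 111556 + 61478\right) = \left(-4 + 407044\right) - \left(75 + 55778 + 61478\right) = 407040 - 117331 = 289709$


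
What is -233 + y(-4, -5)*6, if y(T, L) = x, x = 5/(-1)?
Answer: -263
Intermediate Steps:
x = -5 (x = 5*(-1) = -5)
y(T, L) = -5
-233 + y(-4, -5)*6 = -233 - 5*6 = -233 - 30 = -263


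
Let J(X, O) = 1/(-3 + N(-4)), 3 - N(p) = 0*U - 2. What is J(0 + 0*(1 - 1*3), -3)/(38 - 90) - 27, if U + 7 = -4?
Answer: -2809/104 ≈ -27.010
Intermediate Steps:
U = -11 (U = -7 - 4 = -11)
N(p) = 5 (N(p) = 3 - (0*(-11) - 2) = 3 - (0 - 2) = 3 - 1*(-2) = 3 + 2 = 5)
J(X, O) = ½ (J(X, O) = 1/(-3 + 5) = 1/2 = ½)
J(0 + 0*(1 - 1*3), -3)/(38 - 90) - 27 = 1/(2*(38 - 90)) - 27 = (½)/(-52) - 27 = (½)*(-1/52) - 27 = -1/104 - 27 = -2809/104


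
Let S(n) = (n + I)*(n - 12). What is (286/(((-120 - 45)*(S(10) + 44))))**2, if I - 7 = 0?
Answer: 169/5625 ≈ 0.030044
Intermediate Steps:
I = 7 (I = 7 + 0 = 7)
S(n) = (-12 + n)*(7 + n) (S(n) = (n + 7)*(n - 12) = (7 + n)*(-12 + n) = (-12 + n)*(7 + n))
(286/(((-120 - 45)*(S(10) + 44))))**2 = (286/(((-120 - 45)*((-84 + 10**2 - 5*10) + 44))))**2 = (286/((-165*((-84 + 100 - 50) + 44))))**2 = (286/((-165*(-34 + 44))))**2 = (286/((-165*10)))**2 = (286/(-1650))**2 = (286*(-1/1650))**2 = (-13/75)**2 = 169/5625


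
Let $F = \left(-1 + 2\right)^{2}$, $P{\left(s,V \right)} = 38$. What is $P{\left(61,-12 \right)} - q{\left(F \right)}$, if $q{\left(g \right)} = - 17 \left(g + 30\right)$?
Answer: $565$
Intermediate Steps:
$F = 1$ ($F = 1^{2} = 1$)
$q{\left(g \right)} = -510 - 17 g$ ($q{\left(g \right)} = - 17 \left(30 + g\right) = -510 - 17 g$)
$P{\left(61,-12 \right)} - q{\left(F \right)} = 38 - \left(-510 - 17\right) = 38 - -527 = 38 + 527 = 565$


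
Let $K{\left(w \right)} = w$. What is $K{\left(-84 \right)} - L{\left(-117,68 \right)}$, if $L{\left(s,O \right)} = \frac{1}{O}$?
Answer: $- \frac{5713}{68} \approx -84.015$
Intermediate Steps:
$K{\left(-84 \right)} - L{\left(-117,68 \right)} = -84 - \frac{1}{68} = - \frac{5713}{68}$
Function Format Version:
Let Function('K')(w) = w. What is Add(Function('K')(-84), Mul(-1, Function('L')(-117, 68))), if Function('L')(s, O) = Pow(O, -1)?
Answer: Rational(-5713, 68) ≈ -84.015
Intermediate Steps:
Add(Function('K')(-84), Mul(-1, Function('L')(-117, 68))) = Add(-84, Mul(-1, Pow(68, -1))) = Add(-84, Mul(-1, Rational(1, 68))) = Add(-84, Rational(-1, 68)) = Rational(-5713, 68)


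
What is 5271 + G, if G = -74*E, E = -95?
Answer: 12301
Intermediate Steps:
G = 7030 (G = -74*(-95) = 7030)
5271 + G = 5271 + 7030 = 12301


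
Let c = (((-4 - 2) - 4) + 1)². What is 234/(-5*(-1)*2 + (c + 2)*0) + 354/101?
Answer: 13587/505 ≈ 26.905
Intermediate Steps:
c = 81 (c = ((-6 - 4) + 1)² = (-10 + 1)² = (-9)² = 81)
234/(-5*(-1)*2 + (c + 2)*0) + 354/101 = 234/(-5*(-1)*2 + (81 + 2)*0) + 354/101 = 234/(5*2 + 83*0) + 354*(1/101) = 234/(10 + 0) + 354/101 = 234/10 + 354/101 = 234*(⅒) + 354/101 = 117/5 + 354/101 = 13587/505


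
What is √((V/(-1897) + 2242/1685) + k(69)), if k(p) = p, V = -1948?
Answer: 3*√81008627587195/3196445 ≈ 8.4473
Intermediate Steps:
√((V/(-1897) + 2242/1685) + k(69)) = √((-1948/(-1897) + 2242/1685) + 69) = √((-1948*(-1/1897) + 2242*(1/1685)) + 69) = √((1948/1897 + 2242/1685) + 69) = √(7535454/3196445 + 69) = √(228090159/3196445) = 3*√81008627587195/3196445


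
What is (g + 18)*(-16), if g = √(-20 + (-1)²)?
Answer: -288 - 16*I*√19 ≈ -288.0 - 69.742*I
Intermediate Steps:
g = I*√19 (g = √(-20 + 1) = √(-19) = I*√19 ≈ 4.3589*I)
(g + 18)*(-16) = (I*√19 + 18)*(-16) = (18 + I*√19)*(-16) = -288 - 16*I*√19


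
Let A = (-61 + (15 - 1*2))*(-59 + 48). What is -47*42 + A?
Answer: -1446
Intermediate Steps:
A = 528 (A = (-61 + (15 - 2))*(-11) = (-61 + 13)*(-11) = -48*(-11) = 528)
-47*42 + A = -47*42 + 528 = -1974 + 528 = -1446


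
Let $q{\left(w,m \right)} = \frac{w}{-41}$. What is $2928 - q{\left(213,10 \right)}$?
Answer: $\frac{120261}{41} \approx 2933.2$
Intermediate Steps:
$q{\left(w,m \right)} = - \frac{w}{41}$ ($q{\left(w,m \right)} = w \left(- \frac{1}{41}\right) = - \frac{w}{41}$)
$2928 - q{\left(213,10 \right)} = 2928 - \left(- \frac{1}{41}\right) 213 = 2928 - - \frac{213}{41} = 2928 + \frac{213}{41} = \frac{120261}{41}$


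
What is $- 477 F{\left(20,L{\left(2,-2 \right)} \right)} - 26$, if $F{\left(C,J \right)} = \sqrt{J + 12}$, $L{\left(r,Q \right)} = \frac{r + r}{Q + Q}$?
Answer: $-26 - 477 \sqrt{11} \approx -1608.0$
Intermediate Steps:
$L{\left(r,Q \right)} = \frac{r}{Q}$ ($L{\left(r,Q \right)} = \frac{2 r}{2 Q} = 2 r \frac{1}{2 Q} = \frac{r}{Q}$)
$F{\left(C,J \right)} = \sqrt{12 + J}$
$- 477 F{\left(20,L{\left(2,-2 \right)} \right)} - 26 = - 477 \sqrt{12 + \frac{2}{-2}} - 26 = - 477 \sqrt{12 + 2 \left(- \frac{1}{2}\right)} - 26 = - 477 \sqrt{12 - 1} - 26 = - 477 \sqrt{11} - 26 = -26 - 477 \sqrt{11}$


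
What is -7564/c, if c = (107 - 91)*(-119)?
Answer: 1891/476 ≈ 3.9727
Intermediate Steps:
c = -1904 (c = 16*(-119) = -1904)
-7564/c = -7564/(-1904) = -7564*(-1/1904) = 1891/476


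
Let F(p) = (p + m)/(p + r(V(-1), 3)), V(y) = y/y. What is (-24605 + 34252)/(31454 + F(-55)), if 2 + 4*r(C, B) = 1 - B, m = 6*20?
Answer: 540232/1761359 ≈ 0.30671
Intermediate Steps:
V(y) = 1
m = 120
r(C, B) = -1/4 - B/4 (r(C, B) = -1/2 + (1 - B)/4 = -1/2 + (1/4 - B/4) = -1/4 - B/4)
F(p) = (120 + p)/(-1 + p) (F(p) = (p + 120)/(p + (-1/4 - 1/4*3)) = (120 + p)/(p + (-1/4 - 3/4)) = (120 + p)/(p - 1) = (120 + p)/(-1 + p))
(-24605 + 34252)/(31454 + F(-55)) = (-24605 + 34252)/(31454 + (120 - 55)/(-1 - 55)) = 9647/(31454 + 65/(-56)) = 9647/(31454 - 1/56*65) = 9647/(31454 - 65/56) = 9647/(1761359/56) = 9647*(56/1761359) = 540232/1761359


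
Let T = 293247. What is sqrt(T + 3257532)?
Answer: 3*sqrt(394531) ≈ 1884.4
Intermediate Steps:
sqrt(T + 3257532) = sqrt(293247 + 3257532) = sqrt(3550779) = 3*sqrt(394531)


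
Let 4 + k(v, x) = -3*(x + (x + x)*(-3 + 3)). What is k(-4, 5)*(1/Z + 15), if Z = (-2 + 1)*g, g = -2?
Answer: -589/2 ≈ -294.50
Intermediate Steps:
k(v, x) = -4 - 3*x (k(v, x) = -4 - 3*(x + (x + x)*(-3 + 3)) = -4 - 3*(x + (2*x)*0) = -4 - 3*(x + 0) = -4 - 3*x)
Z = 2 (Z = (-2 + 1)*(-2) = -1*(-2) = 2)
k(-4, 5)*(1/Z + 15) = (-4 - 3*5)*(1/2 + 15) = (-4 - 15)*(1/2 + 15) = -19*31/2 = -589/2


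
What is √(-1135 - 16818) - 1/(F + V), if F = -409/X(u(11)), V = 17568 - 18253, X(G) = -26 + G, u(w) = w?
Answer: 15/9866 + I*√17953 ≈ 0.0015204 + 133.99*I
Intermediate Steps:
V = -685
F = 409/15 (F = -409/(-26 + 11) = -409/(-15) = -409*(-1/15) = 409/15 ≈ 27.267)
√(-1135 - 16818) - 1/(F + V) = √(-1135 - 16818) - 1/(409/15 - 685) = √(-17953) - 1/(-9866/15) = I*√17953 - 1*(-15/9866) = I*√17953 + 15/9866 = 15/9866 + I*√17953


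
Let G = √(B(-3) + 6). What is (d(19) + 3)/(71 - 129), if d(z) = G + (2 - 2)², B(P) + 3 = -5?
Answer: -3/58 - I*√2/58 ≈ -0.051724 - 0.024383*I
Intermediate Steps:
B(P) = -8 (B(P) = -3 - 5 = -8)
G = I*√2 (G = √(-8 + 6) = √(-2) = I*√2 ≈ 1.4142*I)
d(z) = I*√2 (d(z) = I*√2 + (2 - 2)² = I*√2 + 0² = I*√2 + 0 = I*√2)
(d(19) + 3)/(71 - 129) = (I*√2 + 3)/(71 - 129) = (3 + I*√2)/(-58) = (3 + I*√2)*(-1/58) = -3/58 - I*√2/58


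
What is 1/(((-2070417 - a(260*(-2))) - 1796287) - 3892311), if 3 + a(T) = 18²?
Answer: -1/7759336 ≈ -1.2888e-7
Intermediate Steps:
a(T) = 321 (a(T) = -3 + 18² = -3 + 324 = 321)
1/(((-2070417 - a(260*(-2))) - 1796287) - 3892311) = 1/(((-2070417 - 1*321) - 1796287) - 3892311) = 1/(((-2070417 - 321) - 1796287) - 3892311) = 1/((-2070738 - 1796287) - 3892311) = 1/(-3867025 - 3892311) = 1/(-7759336) = -1/7759336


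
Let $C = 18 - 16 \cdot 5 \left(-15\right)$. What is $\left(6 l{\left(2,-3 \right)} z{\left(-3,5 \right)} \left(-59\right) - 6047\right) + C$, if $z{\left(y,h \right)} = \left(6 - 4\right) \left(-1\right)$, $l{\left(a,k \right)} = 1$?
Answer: $-4121$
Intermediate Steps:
$z{\left(y,h \right)} = -2$ ($z{\left(y,h \right)} = 2 \left(-1\right) = -2$)
$C = 1218$ ($C = 18 - -1200 = 18 + 1200 = 1218$)
$\left(6 l{\left(2,-3 \right)} z{\left(-3,5 \right)} \left(-59\right) - 6047\right) + C = \left(6 \cdot 1 \left(-2\right) \left(-59\right) - 6047\right) + 1218 = \left(6 \left(-2\right) \left(-59\right) - 6047\right) + 1218 = \left(\left(-12\right) \left(-59\right) - 6047\right) + 1218 = \left(708 - 6047\right) + 1218 = -5339 + 1218 = -4121$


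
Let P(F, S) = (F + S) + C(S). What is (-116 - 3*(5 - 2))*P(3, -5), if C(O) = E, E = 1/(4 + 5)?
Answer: 2125/9 ≈ 236.11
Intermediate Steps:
E = ⅑ (E = 1/9 = ⅑ ≈ 0.11111)
C(O) = ⅑
P(F, S) = ⅑ + F + S (P(F, S) = (F + S) + ⅑ = ⅑ + F + S)
(-116 - 3*(5 - 2))*P(3, -5) = (-116 - 3*(5 - 2))*(⅑ + 3 - 5) = (-116 - 3*3)*(-17/9) = (-116 - 9)*(-17/9) = -125*(-17/9) = 2125/9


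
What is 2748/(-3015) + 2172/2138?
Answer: 112226/1074345 ≈ 0.10446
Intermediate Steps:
2748/(-3015) + 2172/2138 = 2748*(-1/3015) + 2172*(1/2138) = -916/1005 + 1086/1069 = 112226/1074345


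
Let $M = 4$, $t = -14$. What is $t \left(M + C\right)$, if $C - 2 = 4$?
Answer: $-140$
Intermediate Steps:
$C = 6$ ($C = 2 + 4 = 6$)
$t \left(M + C\right) = - 14 \left(4 + 6\right) = \left(-14\right) 10 = -140$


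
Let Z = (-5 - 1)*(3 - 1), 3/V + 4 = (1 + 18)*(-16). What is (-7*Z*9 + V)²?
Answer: 54216794025/94864 ≈ 5.7152e+5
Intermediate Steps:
V = -3/308 (V = 3/(-4 + (1 + 18)*(-16)) = 3/(-4 + 19*(-16)) = 3/(-4 - 304) = 3/(-308) = 3*(-1/308) = -3/308 ≈ -0.0097403)
Z = -12 (Z = -6*2 = -12)
(-7*Z*9 + V)² = (-7*(-12)*9 - 3/308)² = (84*9 - 3/308)² = (756 - 3/308)² = (232845/308)² = 54216794025/94864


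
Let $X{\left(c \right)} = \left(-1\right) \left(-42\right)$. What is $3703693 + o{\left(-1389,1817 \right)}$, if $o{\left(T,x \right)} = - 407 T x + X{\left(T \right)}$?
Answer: $1030895626$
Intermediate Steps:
$X{\left(c \right)} = 42$
$o{\left(T,x \right)} = 42 - 407 T x$ ($o{\left(T,x \right)} = - 407 T x + 42 = 42 - 407 T x$)
$3703693 + o{\left(-1389,1817 \right)} = 3703693 - \left(-42 - 1027191891\right) = 3703693 + \left(42 + 1027191891\right) = 3703693 + 1027191933 = 1030895626$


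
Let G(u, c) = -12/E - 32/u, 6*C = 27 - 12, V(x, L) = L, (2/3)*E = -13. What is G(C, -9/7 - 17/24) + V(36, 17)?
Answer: 313/65 ≈ 4.8154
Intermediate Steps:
E = -39/2 (E = (3/2)*(-13) = -39/2 ≈ -19.500)
C = 5/2 (C = (27 - 12)/6 = (1/6)*15 = 5/2 ≈ 2.5000)
G(u, c) = 8/13 - 32/u (G(u, c) = -12/(-39/2) - 32/u = -12*(-2/39) - 32/u = 8/13 - 32/u)
G(C, -9/7 - 17/24) + V(36, 17) = (8/13 - 32/5/2) + 17 = (8/13 - 32*2/5) + 17 = (8/13 - 64/5) + 17 = -792/65 + 17 = 313/65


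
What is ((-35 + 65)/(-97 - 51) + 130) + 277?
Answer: 30103/74 ≈ 406.80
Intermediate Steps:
((-35 + 65)/(-97 - 51) + 130) + 277 = (30/(-148) + 130) + 277 = (30*(-1/148) + 130) + 277 = (-15/74 + 130) + 277 = 9605/74 + 277 = 30103/74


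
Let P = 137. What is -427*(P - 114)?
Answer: -9821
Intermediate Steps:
-427*(P - 114) = -427*(137 - 114) = -427*23 = -9821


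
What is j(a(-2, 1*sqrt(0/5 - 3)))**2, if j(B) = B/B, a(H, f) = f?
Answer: 1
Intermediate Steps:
j(B) = 1
j(a(-2, 1*sqrt(0/5 - 3)))**2 = 1**2 = 1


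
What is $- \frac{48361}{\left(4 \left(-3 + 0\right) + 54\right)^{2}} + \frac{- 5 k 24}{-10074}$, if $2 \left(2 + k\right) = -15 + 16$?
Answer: $- \frac{81251039}{2961756} \approx -27.433$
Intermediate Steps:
$k = - \frac{3}{2}$ ($k = -2 + \frac{-15 + 16}{2} = -2 + \frac{1}{2} \cdot 1 = -2 + \frac{1}{2} = - \frac{3}{2} \approx -1.5$)
$- \frac{48361}{\left(4 \left(-3 + 0\right) + 54\right)^{2}} + \frac{- 5 k 24}{-10074} = - \frac{48361}{\left(4 \left(-3 + 0\right) + 54\right)^{2}} + \frac{\left(-5\right) \left(- \frac{3}{2}\right) 24}{-10074} = - \frac{48361}{\left(4 \left(-3\right) + 54\right)^{2}} + \frac{15}{2} \cdot 24 \left(- \frac{1}{10074}\right) = - \frac{48361}{\left(-12 + 54\right)^{2}} + 180 \left(- \frac{1}{10074}\right) = - \frac{48361}{42^{2}} - \frac{30}{1679} = - \frac{48361}{1764} - \frac{30}{1679} = - \frac{81251039}{2961756}$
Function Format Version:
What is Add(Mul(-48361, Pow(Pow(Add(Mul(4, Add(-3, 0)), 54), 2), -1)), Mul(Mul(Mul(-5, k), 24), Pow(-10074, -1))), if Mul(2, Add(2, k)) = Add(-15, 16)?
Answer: Rational(-81251039, 2961756) ≈ -27.433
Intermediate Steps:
k = Rational(-3, 2) (k = Add(-2, Mul(Rational(1, 2), Add(-15, 16))) = Add(-2, Mul(Rational(1, 2), 1)) = Add(-2, Rational(1, 2)) = Rational(-3, 2) ≈ -1.5000)
Add(Mul(-48361, Pow(Pow(Add(Mul(4, Add(-3, 0)), 54), 2), -1)), Mul(Mul(Mul(-5, k), 24), Pow(-10074, -1))) = Add(Mul(-48361, Pow(Pow(Add(Mul(4, Add(-3, 0)), 54), 2), -1)), Mul(Mul(Mul(-5, Rational(-3, 2)), 24), Pow(-10074, -1))) = Add(Mul(-48361, Pow(Pow(Add(Mul(4, -3), 54), 2), -1)), Mul(Mul(Rational(15, 2), 24), Rational(-1, 10074))) = Add(Mul(-48361, Pow(Pow(Add(-12, 54), 2), -1)), Mul(180, Rational(-1, 10074))) = Add(Mul(-48361, Pow(Pow(42, 2), -1)), Rational(-30, 1679)) = Add(Mul(-48361, Pow(1764, -1)), Rational(-30, 1679)) = Add(Mul(-48361, Rational(1, 1764)), Rational(-30, 1679)) = Add(Rational(-48361, 1764), Rational(-30, 1679)) = Rational(-81251039, 2961756)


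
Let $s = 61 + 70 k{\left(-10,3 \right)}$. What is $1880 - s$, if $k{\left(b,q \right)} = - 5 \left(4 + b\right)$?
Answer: $-281$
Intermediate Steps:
$k{\left(b,q \right)} = -20 - 5 b$
$s = 2161$ ($s = 61 + 70 \left(-20 - -50\right) = 61 + 70 \left(-20 + 50\right) = 61 + 70 \cdot 30 = 61 + 2100 = 2161$)
$1880 - s = 1880 - 2161 = -281$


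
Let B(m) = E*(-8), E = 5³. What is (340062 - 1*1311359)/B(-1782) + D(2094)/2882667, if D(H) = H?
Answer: 933309301033/960889000 ≈ 971.30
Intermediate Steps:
E = 125
B(m) = -1000 (B(m) = 125*(-8) = -1000)
(340062 - 1*1311359)/B(-1782) + D(2094)/2882667 = (340062 - 1*1311359)/(-1000) + 2094/2882667 = (340062 - 1311359)*(-1/1000) + 2094*(1/2882667) = -971297*(-1/1000) + 698/960889 = 971297/1000 + 698/960889 = 933309301033/960889000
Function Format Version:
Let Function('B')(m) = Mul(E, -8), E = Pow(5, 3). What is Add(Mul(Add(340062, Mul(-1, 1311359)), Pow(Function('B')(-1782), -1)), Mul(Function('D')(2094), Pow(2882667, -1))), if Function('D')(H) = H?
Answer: Rational(933309301033, 960889000) ≈ 971.30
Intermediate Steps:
E = 125
Function('B')(m) = -1000 (Function('B')(m) = Mul(125, -8) = -1000)
Add(Mul(Add(340062, Mul(-1, 1311359)), Pow(Function('B')(-1782), -1)), Mul(Function('D')(2094), Pow(2882667, -1))) = Add(Mul(Add(340062, Mul(-1, 1311359)), Pow(-1000, -1)), Mul(2094, Pow(2882667, -1))) = Add(Mul(Add(340062, -1311359), Rational(-1, 1000)), Mul(2094, Rational(1, 2882667))) = Add(Mul(-971297, Rational(-1, 1000)), Rational(698, 960889)) = Add(Rational(971297, 1000), Rational(698, 960889)) = Rational(933309301033, 960889000)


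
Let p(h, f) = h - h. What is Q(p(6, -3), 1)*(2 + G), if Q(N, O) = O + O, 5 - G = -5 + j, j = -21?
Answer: 66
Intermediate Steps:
G = 31 (G = 5 - (-5 - 21) = 5 - 1*(-26) = 5 + 26 = 31)
p(h, f) = 0
Q(N, O) = 2*O
Q(p(6, -3), 1)*(2 + G) = (2*1)*(2 + 31) = 2*33 = 66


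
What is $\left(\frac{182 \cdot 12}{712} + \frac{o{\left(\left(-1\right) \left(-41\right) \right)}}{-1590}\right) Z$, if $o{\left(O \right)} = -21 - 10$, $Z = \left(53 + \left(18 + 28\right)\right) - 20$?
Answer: $\frac{34509491}{141510} \approx 243.87$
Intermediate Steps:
$Z = 79$ ($Z = \left(53 + 46\right) - 20 = 99 - 20 = 79$)
$o{\left(O \right)} = -31$
$\left(\frac{182 \cdot 12}{712} + \frac{o{\left(\left(-1\right) \left(-41\right) \right)}}{-1590}\right) Z = \left(\frac{182 \cdot 12}{712} - \frac{31}{-1590}\right) 79 = \left(2184 \cdot \frac{1}{712} - - \frac{31}{1590}\right) 79 = \left(\frac{273}{89} + \frac{31}{1590}\right) 79 = \frac{436829}{141510} \cdot 79 = \frac{34509491}{141510}$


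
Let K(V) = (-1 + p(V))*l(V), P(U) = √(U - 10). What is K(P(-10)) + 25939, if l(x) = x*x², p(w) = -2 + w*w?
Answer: 25939 + 920*I*√5 ≈ 25939.0 + 2057.2*I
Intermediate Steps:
p(w) = -2 + w²
l(x) = x³
P(U) = √(-10 + U)
K(V) = V³*(-3 + V²) (K(V) = (-1 + (-2 + V²))*V³ = (-3 + V²)*V³ = V³*(-3 + V²))
K(P(-10)) + 25939 = (√(-10 - 10))³*(-3 + (√(-10 - 10))²) + 25939 = (√(-20))³*(-3 + (√(-20))²) + 25939 = (2*I*√5)³*(-3 + (2*I*√5)²) + 25939 = (-40*I*√5)*(-3 - 20) + 25939 = -40*I*√5*(-23) + 25939 = 920*I*√5 + 25939 = 25939 + 920*I*√5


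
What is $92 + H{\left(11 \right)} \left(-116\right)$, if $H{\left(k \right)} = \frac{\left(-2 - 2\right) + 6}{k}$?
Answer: $\frac{780}{11} \approx 70.909$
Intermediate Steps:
$H{\left(k \right)} = \frac{2}{k}$ ($H{\left(k \right)} = \frac{-4 + 6}{k} = \frac{2}{k}$)
$92 + H{\left(11 \right)} \left(-116\right) = 92 + \frac{2}{11} \left(-116\right) = 92 - \frac{232}{11} = \frac{780}{11}$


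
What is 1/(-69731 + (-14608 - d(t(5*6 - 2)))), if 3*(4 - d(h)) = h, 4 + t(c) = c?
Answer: -1/84335 ≈ -1.1857e-5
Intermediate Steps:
t(c) = -4 + c
d(h) = 4 - h/3
1/(-69731 + (-14608 - d(t(5*6 - 2)))) = 1/(-69731 + (-14608 - (4 - (-4 + (5*6 - 2))/3))) = 1/(-69731 + (-14608 - (4 - (-4 + (30 - 2))/3))) = 1/(-69731 + (-14608 - (4 - (-4 + 28)/3))) = 1/(-69731 + (-14608 - (4 - 1/3*24))) = 1/(-69731 + (-14608 - (4 - 8))) = 1/(-69731 + (-14608 - 1*(-4))) = 1/(-69731 + (-14608 + 4)) = 1/(-69731 - 14604) = 1/(-84335) = -1/84335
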